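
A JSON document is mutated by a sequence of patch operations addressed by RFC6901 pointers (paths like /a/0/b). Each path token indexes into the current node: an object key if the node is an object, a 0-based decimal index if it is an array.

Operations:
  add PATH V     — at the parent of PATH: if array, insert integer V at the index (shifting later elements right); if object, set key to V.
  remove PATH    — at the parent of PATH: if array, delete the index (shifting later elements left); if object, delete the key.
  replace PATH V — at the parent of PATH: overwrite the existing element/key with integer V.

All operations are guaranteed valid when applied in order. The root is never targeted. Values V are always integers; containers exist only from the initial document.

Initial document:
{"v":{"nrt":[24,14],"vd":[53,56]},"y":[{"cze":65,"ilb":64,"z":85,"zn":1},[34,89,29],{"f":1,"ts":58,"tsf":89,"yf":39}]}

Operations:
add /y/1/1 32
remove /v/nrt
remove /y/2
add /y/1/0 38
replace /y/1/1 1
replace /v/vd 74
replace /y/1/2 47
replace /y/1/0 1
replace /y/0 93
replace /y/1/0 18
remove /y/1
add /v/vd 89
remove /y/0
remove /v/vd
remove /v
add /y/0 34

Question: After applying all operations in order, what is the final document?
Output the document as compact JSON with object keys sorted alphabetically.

Answer: {"y":[34]}

Derivation:
After op 1 (add /y/1/1 32): {"v":{"nrt":[24,14],"vd":[53,56]},"y":[{"cze":65,"ilb":64,"z":85,"zn":1},[34,32,89,29],{"f":1,"ts":58,"tsf":89,"yf":39}]}
After op 2 (remove /v/nrt): {"v":{"vd":[53,56]},"y":[{"cze":65,"ilb":64,"z":85,"zn":1},[34,32,89,29],{"f":1,"ts":58,"tsf":89,"yf":39}]}
After op 3 (remove /y/2): {"v":{"vd":[53,56]},"y":[{"cze":65,"ilb":64,"z":85,"zn":1},[34,32,89,29]]}
After op 4 (add /y/1/0 38): {"v":{"vd":[53,56]},"y":[{"cze":65,"ilb":64,"z":85,"zn":1},[38,34,32,89,29]]}
After op 5 (replace /y/1/1 1): {"v":{"vd":[53,56]},"y":[{"cze":65,"ilb":64,"z":85,"zn":1},[38,1,32,89,29]]}
After op 6 (replace /v/vd 74): {"v":{"vd":74},"y":[{"cze":65,"ilb":64,"z":85,"zn":1},[38,1,32,89,29]]}
After op 7 (replace /y/1/2 47): {"v":{"vd":74},"y":[{"cze":65,"ilb":64,"z":85,"zn":1},[38,1,47,89,29]]}
After op 8 (replace /y/1/0 1): {"v":{"vd":74},"y":[{"cze":65,"ilb":64,"z":85,"zn":1},[1,1,47,89,29]]}
After op 9 (replace /y/0 93): {"v":{"vd":74},"y":[93,[1,1,47,89,29]]}
After op 10 (replace /y/1/0 18): {"v":{"vd":74},"y":[93,[18,1,47,89,29]]}
After op 11 (remove /y/1): {"v":{"vd":74},"y":[93]}
After op 12 (add /v/vd 89): {"v":{"vd":89},"y":[93]}
After op 13 (remove /y/0): {"v":{"vd":89},"y":[]}
After op 14 (remove /v/vd): {"v":{},"y":[]}
After op 15 (remove /v): {"y":[]}
After op 16 (add /y/0 34): {"y":[34]}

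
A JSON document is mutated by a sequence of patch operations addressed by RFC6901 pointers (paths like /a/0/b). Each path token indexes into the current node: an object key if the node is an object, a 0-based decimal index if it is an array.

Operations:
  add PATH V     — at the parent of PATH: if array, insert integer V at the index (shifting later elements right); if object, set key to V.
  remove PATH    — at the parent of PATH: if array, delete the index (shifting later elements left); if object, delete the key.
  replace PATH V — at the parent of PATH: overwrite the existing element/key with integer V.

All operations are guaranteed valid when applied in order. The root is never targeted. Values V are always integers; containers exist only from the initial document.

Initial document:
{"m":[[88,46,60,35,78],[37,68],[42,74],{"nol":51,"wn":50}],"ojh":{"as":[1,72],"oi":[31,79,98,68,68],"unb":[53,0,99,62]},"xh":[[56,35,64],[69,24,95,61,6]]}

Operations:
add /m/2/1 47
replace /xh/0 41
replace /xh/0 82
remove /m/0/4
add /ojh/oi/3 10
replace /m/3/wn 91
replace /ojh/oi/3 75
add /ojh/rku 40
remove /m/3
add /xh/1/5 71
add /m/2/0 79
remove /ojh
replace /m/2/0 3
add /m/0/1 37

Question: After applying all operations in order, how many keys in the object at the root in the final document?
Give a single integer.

After op 1 (add /m/2/1 47): {"m":[[88,46,60,35,78],[37,68],[42,47,74],{"nol":51,"wn":50}],"ojh":{"as":[1,72],"oi":[31,79,98,68,68],"unb":[53,0,99,62]},"xh":[[56,35,64],[69,24,95,61,6]]}
After op 2 (replace /xh/0 41): {"m":[[88,46,60,35,78],[37,68],[42,47,74],{"nol":51,"wn":50}],"ojh":{"as":[1,72],"oi":[31,79,98,68,68],"unb":[53,0,99,62]},"xh":[41,[69,24,95,61,6]]}
After op 3 (replace /xh/0 82): {"m":[[88,46,60,35,78],[37,68],[42,47,74],{"nol":51,"wn":50}],"ojh":{"as":[1,72],"oi":[31,79,98,68,68],"unb":[53,0,99,62]},"xh":[82,[69,24,95,61,6]]}
After op 4 (remove /m/0/4): {"m":[[88,46,60,35],[37,68],[42,47,74],{"nol":51,"wn":50}],"ojh":{"as":[1,72],"oi":[31,79,98,68,68],"unb":[53,0,99,62]},"xh":[82,[69,24,95,61,6]]}
After op 5 (add /ojh/oi/3 10): {"m":[[88,46,60,35],[37,68],[42,47,74],{"nol":51,"wn":50}],"ojh":{"as":[1,72],"oi":[31,79,98,10,68,68],"unb":[53,0,99,62]},"xh":[82,[69,24,95,61,6]]}
After op 6 (replace /m/3/wn 91): {"m":[[88,46,60,35],[37,68],[42,47,74],{"nol":51,"wn":91}],"ojh":{"as":[1,72],"oi":[31,79,98,10,68,68],"unb":[53,0,99,62]},"xh":[82,[69,24,95,61,6]]}
After op 7 (replace /ojh/oi/3 75): {"m":[[88,46,60,35],[37,68],[42,47,74],{"nol":51,"wn":91}],"ojh":{"as":[1,72],"oi":[31,79,98,75,68,68],"unb":[53,0,99,62]},"xh":[82,[69,24,95,61,6]]}
After op 8 (add /ojh/rku 40): {"m":[[88,46,60,35],[37,68],[42,47,74],{"nol":51,"wn":91}],"ojh":{"as":[1,72],"oi":[31,79,98,75,68,68],"rku":40,"unb":[53,0,99,62]},"xh":[82,[69,24,95,61,6]]}
After op 9 (remove /m/3): {"m":[[88,46,60,35],[37,68],[42,47,74]],"ojh":{"as":[1,72],"oi":[31,79,98,75,68,68],"rku":40,"unb":[53,0,99,62]},"xh":[82,[69,24,95,61,6]]}
After op 10 (add /xh/1/5 71): {"m":[[88,46,60,35],[37,68],[42,47,74]],"ojh":{"as":[1,72],"oi":[31,79,98,75,68,68],"rku":40,"unb":[53,0,99,62]},"xh":[82,[69,24,95,61,6,71]]}
After op 11 (add /m/2/0 79): {"m":[[88,46,60,35],[37,68],[79,42,47,74]],"ojh":{"as":[1,72],"oi":[31,79,98,75,68,68],"rku":40,"unb":[53,0,99,62]},"xh":[82,[69,24,95,61,6,71]]}
After op 12 (remove /ojh): {"m":[[88,46,60,35],[37,68],[79,42,47,74]],"xh":[82,[69,24,95,61,6,71]]}
After op 13 (replace /m/2/0 3): {"m":[[88,46,60,35],[37,68],[3,42,47,74]],"xh":[82,[69,24,95,61,6,71]]}
After op 14 (add /m/0/1 37): {"m":[[88,37,46,60,35],[37,68],[3,42,47,74]],"xh":[82,[69,24,95,61,6,71]]}
Size at the root: 2

Answer: 2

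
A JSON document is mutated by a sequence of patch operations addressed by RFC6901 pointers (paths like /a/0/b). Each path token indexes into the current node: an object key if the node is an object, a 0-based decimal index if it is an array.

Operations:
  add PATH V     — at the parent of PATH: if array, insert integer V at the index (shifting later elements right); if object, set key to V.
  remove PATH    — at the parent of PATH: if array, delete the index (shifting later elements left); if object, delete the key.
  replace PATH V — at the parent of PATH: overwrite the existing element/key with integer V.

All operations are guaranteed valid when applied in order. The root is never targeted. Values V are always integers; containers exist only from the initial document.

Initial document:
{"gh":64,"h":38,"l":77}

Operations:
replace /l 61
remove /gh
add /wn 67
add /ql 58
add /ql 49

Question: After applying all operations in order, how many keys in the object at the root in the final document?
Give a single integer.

After op 1 (replace /l 61): {"gh":64,"h":38,"l":61}
After op 2 (remove /gh): {"h":38,"l":61}
After op 3 (add /wn 67): {"h":38,"l":61,"wn":67}
After op 4 (add /ql 58): {"h":38,"l":61,"ql":58,"wn":67}
After op 5 (add /ql 49): {"h":38,"l":61,"ql":49,"wn":67}
Size at the root: 4

Answer: 4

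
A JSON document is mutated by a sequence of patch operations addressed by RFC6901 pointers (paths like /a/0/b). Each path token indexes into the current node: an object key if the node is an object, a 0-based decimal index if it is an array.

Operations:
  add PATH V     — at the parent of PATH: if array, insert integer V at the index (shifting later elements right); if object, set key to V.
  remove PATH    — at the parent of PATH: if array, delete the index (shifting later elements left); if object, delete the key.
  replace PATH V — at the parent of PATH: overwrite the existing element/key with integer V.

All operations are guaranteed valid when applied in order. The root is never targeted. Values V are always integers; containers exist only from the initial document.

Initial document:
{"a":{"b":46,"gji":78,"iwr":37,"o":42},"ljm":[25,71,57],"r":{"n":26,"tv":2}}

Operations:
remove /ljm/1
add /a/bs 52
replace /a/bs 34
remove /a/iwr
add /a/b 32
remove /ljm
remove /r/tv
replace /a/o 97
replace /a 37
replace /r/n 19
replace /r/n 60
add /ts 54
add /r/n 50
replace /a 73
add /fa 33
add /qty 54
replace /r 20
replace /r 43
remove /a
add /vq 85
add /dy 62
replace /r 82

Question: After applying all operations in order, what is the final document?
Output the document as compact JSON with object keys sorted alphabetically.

Answer: {"dy":62,"fa":33,"qty":54,"r":82,"ts":54,"vq":85}

Derivation:
After op 1 (remove /ljm/1): {"a":{"b":46,"gji":78,"iwr":37,"o":42},"ljm":[25,57],"r":{"n":26,"tv":2}}
After op 2 (add /a/bs 52): {"a":{"b":46,"bs":52,"gji":78,"iwr":37,"o":42},"ljm":[25,57],"r":{"n":26,"tv":2}}
After op 3 (replace /a/bs 34): {"a":{"b":46,"bs":34,"gji":78,"iwr":37,"o":42},"ljm":[25,57],"r":{"n":26,"tv":2}}
After op 4 (remove /a/iwr): {"a":{"b":46,"bs":34,"gji":78,"o":42},"ljm":[25,57],"r":{"n":26,"tv":2}}
After op 5 (add /a/b 32): {"a":{"b":32,"bs":34,"gji":78,"o":42},"ljm":[25,57],"r":{"n":26,"tv":2}}
After op 6 (remove /ljm): {"a":{"b":32,"bs":34,"gji":78,"o":42},"r":{"n":26,"tv":2}}
After op 7 (remove /r/tv): {"a":{"b":32,"bs":34,"gji":78,"o":42},"r":{"n":26}}
After op 8 (replace /a/o 97): {"a":{"b":32,"bs":34,"gji":78,"o":97},"r":{"n":26}}
After op 9 (replace /a 37): {"a":37,"r":{"n":26}}
After op 10 (replace /r/n 19): {"a":37,"r":{"n":19}}
After op 11 (replace /r/n 60): {"a":37,"r":{"n":60}}
After op 12 (add /ts 54): {"a":37,"r":{"n":60},"ts":54}
After op 13 (add /r/n 50): {"a":37,"r":{"n":50},"ts":54}
After op 14 (replace /a 73): {"a":73,"r":{"n":50},"ts":54}
After op 15 (add /fa 33): {"a":73,"fa":33,"r":{"n":50},"ts":54}
After op 16 (add /qty 54): {"a":73,"fa":33,"qty":54,"r":{"n":50},"ts":54}
After op 17 (replace /r 20): {"a":73,"fa":33,"qty":54,"r":20,"ts":54}
After op 18 (replace /r 43): {"a":73,"fa":33,"qty":54,"r":43,"ts":54}
After op 19 (remove /a): {"fa":33,"qty":54,"r":43,"ts":54}
After op 20 (add /vq 85): {"fa":33,"qty":54,"r":43,"ts":54,"vq":85}
After op 21 (add /dy 62): {"dy":62,"fa":33,"qty":54,"r":43,"ts":54,"vq":85}
After op 22 (replace /r 82): {"dy":62,"fa":33,"qty":54,"r":82,"ts":54,"vq":85}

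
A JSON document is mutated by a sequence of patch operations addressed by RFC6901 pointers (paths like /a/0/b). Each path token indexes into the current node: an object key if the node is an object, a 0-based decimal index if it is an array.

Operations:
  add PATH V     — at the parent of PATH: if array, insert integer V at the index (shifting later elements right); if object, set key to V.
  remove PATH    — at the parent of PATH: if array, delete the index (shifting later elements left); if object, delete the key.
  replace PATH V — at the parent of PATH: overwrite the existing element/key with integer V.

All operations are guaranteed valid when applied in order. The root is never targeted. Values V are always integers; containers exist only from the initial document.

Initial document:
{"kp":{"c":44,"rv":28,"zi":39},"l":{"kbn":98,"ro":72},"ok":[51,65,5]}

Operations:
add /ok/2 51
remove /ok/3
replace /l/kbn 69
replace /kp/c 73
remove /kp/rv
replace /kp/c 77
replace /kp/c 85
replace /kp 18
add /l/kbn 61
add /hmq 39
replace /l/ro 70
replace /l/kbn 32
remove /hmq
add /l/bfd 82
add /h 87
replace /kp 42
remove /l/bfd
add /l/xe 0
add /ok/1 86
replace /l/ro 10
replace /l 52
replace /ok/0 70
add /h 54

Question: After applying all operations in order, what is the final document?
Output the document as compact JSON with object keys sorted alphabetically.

After op 1 (add /ok/2 51): {"kp":{"c":44,"rv":28,"zi":39},"l":{"kbn":98,"ro":72},"ok":[51,65,51,5]}
After op 2 (remove /ok/3): {"kp":{"c":44,"rv":28,"zi":39},"l":{"kbn":98,"ro":72},"ok":[51,65,51]}
After op 3 (replace /l/kbn 69): {"kp":{"c":44,"rv":28,"zi":39},"l":{"kbn":69,"ro":72},"ok":[51,65,51]}
After op 4 (replace /kp/c 73): {"kp":{"c":73,"rv":28,"zi":39},"l":{"kbn":69,"ro":72},"ok":[51,65,51]}
After op 5 (remove /kp/rv): {"kp":{"c":73,"zi":39},"l":{"kbn":69,"ro":72},"ok":[51,65,51]}
After op 6 (replace /kp/c 77): {"kp":{"c":77,"zi":39},"l":{"kbn":69,"ro":72},"ok":[51,65,51]}
After op 7 (replace /kp/c 85): {"kp":{"c":85,"zi":39},"l":{"kbn":69,"ro":72},"ok":[51,65,51]}
After op 8 (replace /kp 18): {"kp":18,"l":{"kbn":69,"ro":72},"ok":[51,65,51]}
After op 9 (add /l/kbn 61): {"kp":18,"l":{"kbn":61,"ro":72},"ok":[51,65,51]}
After op 10 (add /hmq 39): {"hmq":39,"kp":18,"l":{"kbn":61,"ro":72},"ok":[51,65,51]}
After op 11 (replace /l/ro 70): {"hmq":39,"kp":18,"l":{"kbn":61,"ro":70},"ok":[51,65,51]}
After op 12 (replace /l/kbn 32): {"hmq":39,"kp":18,"l":{"kbn":32,"ro":70},"ok":[51,65,51]}
After op 13 (remove /hmq): {"kp":18,"l":{"kbn":32,"ro":70},"ok":[51,65,51]}
After op 14 (add /l/bfd 82): {"kp":18,"l":{"bfd":82,"kbn":32,"ro":70},"ok":[51,65,51]}
After op 15 (add /h 87): {"h":87,"kp":18,"l":{"bfd":82,"kbn":32,"ro":70},"ok":[51,65,51]}
After op 16 (replace /kp 42): {"h":87,"kp":42,"l":{"bfd":82,"kbn":32,"ro":70},"ok":[51,65,51]}
After op 17 (remove /l/bfd): {"h":87,"kp":42,"l":{"kbn":32,"ro":70},"ok":[51,65,51]}
After op 18 (add /l/xe 0): {"h":87,"kp":42,"l":{"kbn":32,"ro":70,"xe":0},"ok":[51,65,51]}
After op 19 (add /ok/1 86): {"h":87,"kp":42,"l":{"kbn":32,"ro":70,"xe":0},"ok":[51,86,65,51]}
After op 20 (replace /l/ro 10): {"h":87,"kp":42,"l":{"kbn":32,"ro":10,"xe":0},"ok":[51,86,65,51]}
After op 21 (replace /l 52): {"h":87,"kp":42,"l":52,"ok":[51,86,65,51]}
After op 22 (replace /ok/0 70): {"h":87,"kp":42,"l":52,"ok":[70,86,65,51]}
After op 23 (add /h 54): {"h":54,"kp":42,"l":52,"ok":[70,86,65,51]}

Answer: {"h":54,"kp":42,"l":52,"ok":[70,86,65,51]}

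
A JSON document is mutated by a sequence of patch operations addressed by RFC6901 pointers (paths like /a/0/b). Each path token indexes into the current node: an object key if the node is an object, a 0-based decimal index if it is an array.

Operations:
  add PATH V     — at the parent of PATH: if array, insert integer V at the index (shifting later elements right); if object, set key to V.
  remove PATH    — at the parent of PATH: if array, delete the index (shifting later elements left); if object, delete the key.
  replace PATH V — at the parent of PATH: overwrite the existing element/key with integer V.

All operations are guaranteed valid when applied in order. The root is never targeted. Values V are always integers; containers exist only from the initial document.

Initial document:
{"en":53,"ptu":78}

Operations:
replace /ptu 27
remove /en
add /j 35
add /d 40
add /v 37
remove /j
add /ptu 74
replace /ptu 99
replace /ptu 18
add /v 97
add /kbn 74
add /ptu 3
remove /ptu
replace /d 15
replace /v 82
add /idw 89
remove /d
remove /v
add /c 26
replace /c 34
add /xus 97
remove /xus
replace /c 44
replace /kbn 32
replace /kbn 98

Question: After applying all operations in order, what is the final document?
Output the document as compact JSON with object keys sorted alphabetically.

After op 1 (replace /ptu 27): {"en":53,"ptu":27}
After op 2 (remove /en): {"ptu":27}
After op 3 (add /j 35): {"j":35,"ptu":27}
After op 4 (add /d 40): {"d":40,"j":35,"ptu":27}
After op 5 (add /v 37): {"d":40,"j":35,"ptu":27,"v":37}
After op 6 (remove /j): {"d":40,"ptu":27,"v":37}
After op 7 (add /ptu 74): {"d":40,"ptu":74,"v":37}
After op 8 (replace /ptu 99): {"d":40,"ptu":99,"v":37}
After op 9 (replace /ptu 18): {"d":40,"ptu":18,"v":37}
After op 10 (add /v 97): {"d":40,"ptu":18,"v":97}
After op 11 (add /kbn 74): {"d":40,"kbn":74,"ptu":18,"v":97}
After op 12 (add /ptu 3): {"d":40,"kbn":74,"ptu":3,"v":97}
After op 13 (remove /ptu): {"d":40,"kbn":74,"v":97}
After op 14 (replace /d 15): {"d":15,"kbn":74,"v":97}
After op 15 (replace /v 82): {"d":15,"kbn":74,"v":82}
After op 16 (add /idw 89): {"d":15,"idw":89,"kbn":74,"v":82}
After op 17 (remove /d): {"idw":89,"kbn":74,"v":82}
After op 18 (remove /v): {"idw":89,"kbn":74}
After op 19 (add /c 26): {"c":26,"idw":89,"kbn":74}
After op 20 (replace /c 34): {"c":34,"idw":89,"kbn":74}
After op 21 (add /xus 97): {"c":34,"idw":89,"kbn":74,"xus":97}
After op 22 (remove /xus): {"c":34,"idw":89,"kbn":74}
After op 23 (replace /c 44): {"c":44,"idw":89,"kbn":74}
After op 24 (replace /kbn 32): {"c":44,"idw":89,"kbn":32}
After op 25 (replace /kbn 98): {"c":44,"idw":89,"kbn":98}

Answer: {"c":44,"idw":89,"kbn":98}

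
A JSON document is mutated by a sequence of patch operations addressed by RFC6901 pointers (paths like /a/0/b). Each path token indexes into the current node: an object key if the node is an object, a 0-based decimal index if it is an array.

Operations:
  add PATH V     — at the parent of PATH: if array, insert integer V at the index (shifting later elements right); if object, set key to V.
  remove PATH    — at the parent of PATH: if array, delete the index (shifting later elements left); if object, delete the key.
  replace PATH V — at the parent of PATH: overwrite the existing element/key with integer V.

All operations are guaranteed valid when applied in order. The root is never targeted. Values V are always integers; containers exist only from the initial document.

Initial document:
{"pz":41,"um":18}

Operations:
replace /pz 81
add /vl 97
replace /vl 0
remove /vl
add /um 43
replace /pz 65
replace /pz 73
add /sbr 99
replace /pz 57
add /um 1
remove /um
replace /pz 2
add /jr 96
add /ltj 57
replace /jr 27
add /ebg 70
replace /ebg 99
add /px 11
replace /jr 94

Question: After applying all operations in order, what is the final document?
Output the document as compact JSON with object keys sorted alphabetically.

Answer: {"ebg":99,"jr":94,"ltj":57,"px":11,"pz":2,"sbr":99}

Derivation:
After op 1 (replace /pz 81): {"pz":81,"um":18}
After op 2 (add /vl 97): {"pz":81,"um":18,"vl":97}
After op 3 (replace /vl 0): {"pz":81,"um":18,"vl":0}
After op 4 (remove /vl): {"pz":81,"um":18}
After op 5 (add /um 43): {"pz":81,"um":43}
After op 6 (replace /pz 65): {"pz":65,"um":43}
After op 7 (replace /pz 73): {"pz":73,"um":43}
After op 8 (add /sbr 99): {"pz":73,"sbr":99,"um":43}
After op 9 (replace /pz 57): {"pz":57,"sbr":99,"um":43}
After op 10 (add /um 1): {"pz":57,"sbr":99,"um":1}
After op 11 (remove /um): {"pz":57,"sbr":99}
After op 12 (replace /pz 2): {"pz":2,"sbr":99}
After op 13 (add /jr 96): {"jr":96,"pz":2,"sbr":99}
After op 14 (add /ltj 57): {"jr":96,"ltj":57,"pz":2,"sbr":99}
After op 15 (replace /jr 27): {"jr":27,"ltj":57,"pz":2,"sbr":99}
After op 16 (add /ebg 70): {"ebg":70,"jr":27,"ltj":57,"pz":2,"sbr":99}
After op 17 (replace /ebg 99): {"ebg":99,"jr":27,"ltj":57,"pz":2,"sbr":99}
After op 18 (add /px 11): {"ebg":99,"jr":27,"ltj":57,"px":11,"pz":2,"sbr":99}
After op 19 (replace /jr 94): {"ebg":99,"jr":94,"ltj":57,"px":11,"pz":2,"sbr":99}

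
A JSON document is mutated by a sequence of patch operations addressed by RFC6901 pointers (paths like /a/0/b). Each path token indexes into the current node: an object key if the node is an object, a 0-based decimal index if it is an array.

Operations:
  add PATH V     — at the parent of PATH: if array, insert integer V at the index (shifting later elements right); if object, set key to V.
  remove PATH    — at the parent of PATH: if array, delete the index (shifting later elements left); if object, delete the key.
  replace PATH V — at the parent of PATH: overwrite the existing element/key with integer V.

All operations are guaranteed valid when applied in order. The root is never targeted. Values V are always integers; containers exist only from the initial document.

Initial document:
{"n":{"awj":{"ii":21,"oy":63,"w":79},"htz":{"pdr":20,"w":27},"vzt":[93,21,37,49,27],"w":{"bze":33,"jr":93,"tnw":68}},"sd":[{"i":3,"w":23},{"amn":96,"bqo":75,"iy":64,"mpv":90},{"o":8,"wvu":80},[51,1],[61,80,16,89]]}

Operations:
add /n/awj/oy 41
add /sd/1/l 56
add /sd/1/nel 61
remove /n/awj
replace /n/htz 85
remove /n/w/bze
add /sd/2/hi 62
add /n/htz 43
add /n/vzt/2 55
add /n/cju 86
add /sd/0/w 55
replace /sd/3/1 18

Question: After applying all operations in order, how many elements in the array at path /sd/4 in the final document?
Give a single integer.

After op 1 (add /n/awj/oy 41): {"n":{"awj":{"ii":21,"oy":41,"w":79},"htz":{"pdr":20,"w":27},"vzt":[93,21,37,49,27],"w":{"bze":33,"jr":93,"tnw":68}},"sd":[{"i":3,"w":23},{"amn":96,"bqo":75,"iy":64,"mpv":90},{"o":8,"wvu":80},[51,1],[61,80,16,89]]}
After op 2 (add /sd/1/l 56): {"n":{"awj":{"ii":21,"oy":41,"w":79},"htz":{"pdr":20,"w":27},"vzt":[93,21,37,49,27],"w":{"bze":33,"jr":93,"tnw":68}},"sd":[{"i":3,"w":23},{"amn":96,"bqo":75,"iy":64,"l":56,"mpv":90},{"o":8,"wvu":80},[51,1],[61,80,16,89]]}
After op 3 (add /sd/1/nel 61): {"n":{"awj":{"ii":21,"oy":41,"w":79},"htz":{"pdr":20,"w":27},"vzt":[93,21,37,49,27],"w":{"bze":33,"jr":93,"tnw":68}},"sd":[{"i":3,"w":23},{"amn":96,"bqo":75,"iy":64,"l":56,"mpv":90,"nel":61},{"o":8,"wvu":80},[51,1],[61,80,16,89]]}
After op 4 (remove /n/awj): {"n":{"htz":{"pdr":20,"w":27},"vzt":[93,21,37,49,27],"w":{"bze":33,"jr":93,"tnw":68}},"sd":[{"i":3,"w":23},{"amn":96,"bqo":75,"iy":64,"l":56,"mpv":90,"nel":61},{"o":8,"wvu":80},[51,1],[61,80,16,89]]}
After op 5 (replace /n/htz 85): {"n":{"htz":85,"vzt":[93,21,37,49,27],"w":{"bze":33,"jr":93,"tnw":68}},"sd":[{"i":3,"w":23},{"amn":96,"bqo":75,"iy":64,"l":56,"mpv":90,"nel":61},{"o":8,"wvu":80},[51,1],[61,80,16,89]]}
After op 6 (remove /n/w/bze): {"n":{"htz":85,"vzt":[93,21,37,49,27],"w":{"jr":93,"tnw":68}},"sd":[{"i":3,"w":23},{"amn":96,"bqo":75,"iy":64,"l":56,"mpv":90,"nel":61},{"o":8,"wvu":80},[51,1],[61,80,16,89]]}
After op 7 (add /sd/2/hi 62): {"n":{"htz":85,"vzt":[93,21,37,49,27],"w":{"jr":93,"tnw":68}},"sd":[{"i":3,"w":23},{"amn":96,"bqo":75,"iy":64,"l":56,"mpv":90,"nel":61},{"hi":62,"o":8,"wvu":80},[51,1],[61,80,16,89]]}
After op 8 (add /n/htz 43): {"n":{"htz":43,"vzt":[93,21,37,49,27],"w":{"jr":93,"tnw":68}},"sd":[{"i":3,"w":23},{"amn":96,"bqo":75,"iy":64,"l":56,"mpv":90,"nel":61},{"hi":62,"o":8,"wvu":80},[51,1],[61,80,16,89]]}
After op 9 (add /n/vzt/2 55): {"n":{"htz":43,"vzt":[93,21,55,37,49,27],"w":{"jr":93,"tnw":68}},"sd":[{"i":3,"w":23},{"amn":96,"bqo":75,"iy":64,"l":56,"mpv":90,"nel":61},{"hi":62,"o":8,"wvu":80},[51,1],[61,80,16,89]]}
After op 10 (add /n/cju 86): {"n":{"cju":86,"htz":43,"vzt":[93,21,55,37,49,27],"w":{"jr":93,"tnw":68}},"sd":[{"i":3,"w":23},{"amn":96,"bqo":75,"iy":64,"l":56,"mpv":90,"nel":61},{"hi":62,"o":8,"wvu":80},[51,1],[61,80,16,89]]}
After op 11 (add /sd/0/w 55): {"n":{"cju":86,"htz":43,"vzt":[93,21,55,37,49,27],"w":{"jr":93,"tnw":68}},"sd":[{"i":3,"w":55},{"amn":96,"bqo":75,"iy":64,"l":56,"mpv":90,"nel":61},{"hi":62,"o":8,"wvu":80},[51,1],[61,80,16,89]]}
After op 12 (replace /sd/3/1 18): {"n":{"cju":86,"htz":43,"vzt":[93,21,55,37,49,27],"w":{"jr":93,"tnw":68}},"sd":[{"i":3,"w":55},{"amn":96,"bqo":75,"iy":64,"l":56,"mpv":90,"nel":61},{"hi":62,"o":8,"wvu":80},[51,18],[61,80,16,89]]}
Size at path /sd/4: 4

Answer: 4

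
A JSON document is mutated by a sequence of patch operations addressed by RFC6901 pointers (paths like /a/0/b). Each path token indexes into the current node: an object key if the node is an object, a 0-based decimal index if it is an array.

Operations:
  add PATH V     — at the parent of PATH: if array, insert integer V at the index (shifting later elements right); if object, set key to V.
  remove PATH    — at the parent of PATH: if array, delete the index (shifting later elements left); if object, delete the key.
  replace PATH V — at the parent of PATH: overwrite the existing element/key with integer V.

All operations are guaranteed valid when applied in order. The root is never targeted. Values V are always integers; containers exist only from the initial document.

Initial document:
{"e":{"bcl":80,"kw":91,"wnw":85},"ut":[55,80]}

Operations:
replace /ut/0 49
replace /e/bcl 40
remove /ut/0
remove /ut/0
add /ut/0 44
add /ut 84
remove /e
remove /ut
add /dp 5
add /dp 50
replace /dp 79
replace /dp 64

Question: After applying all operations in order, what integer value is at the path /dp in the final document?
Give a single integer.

Answer: 64

Derivation:
After op 1 (replace /ut/0 49): {"e":{"bcl":80,"kw":91,"wnw":85},"ut":[49,80]}
After op 2 (replace /e/bcl 40): {"e":{"bcl":40,"kw":91,"wnw":85},"ut":[49,80]}
After op 3 (remove /ut/0): {"e":{"bcl":40,"kw":91,"wnw":85},"ut":[80]}
After op 4 (remove /ut/0): {"e":{"bcl":40,"kw":91,"wnw":85},"ut":[]}
After op 5 (add /ut/0 44): {"e":{"bcl":40,"kw":91,"wnw":85},"ut":[44]}
After op 6 (add /ut 84): {"e":{"bcl":40,"kw":91,"wnw":85},"ut":84}
After op 7 (remove /e): {"ut":84}
After op 8 (remove /ut): {}
After op 9 (add /dp 5): {"dp":5}
After op 10 (add /dp 50): {"dp":50}
After op 11 (replace /dp 79): {"dp":79}
After op 12 (replace /dp 64): {"dp":64}
Value at /dp: 64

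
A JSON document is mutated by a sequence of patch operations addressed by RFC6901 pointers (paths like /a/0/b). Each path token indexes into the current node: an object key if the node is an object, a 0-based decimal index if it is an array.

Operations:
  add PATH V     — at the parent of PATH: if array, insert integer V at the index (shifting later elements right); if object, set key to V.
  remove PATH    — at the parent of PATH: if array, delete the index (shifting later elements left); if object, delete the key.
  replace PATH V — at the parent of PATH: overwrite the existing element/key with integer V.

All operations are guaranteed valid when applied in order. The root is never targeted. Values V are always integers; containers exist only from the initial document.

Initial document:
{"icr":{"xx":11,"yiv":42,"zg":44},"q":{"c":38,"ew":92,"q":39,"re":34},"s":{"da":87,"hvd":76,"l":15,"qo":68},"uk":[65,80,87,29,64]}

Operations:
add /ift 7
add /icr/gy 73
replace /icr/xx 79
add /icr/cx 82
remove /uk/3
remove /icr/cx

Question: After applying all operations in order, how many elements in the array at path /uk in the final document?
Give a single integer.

Answer: 4

Derivation:
After op 1 (add /ift 7): {"icr":{"xx":11,"yiv":42,"zg":44},"ift":7,"q":{"c":38,"ew":92,"q":39,"re":34},"s":{"da":87,"hvd":76,"l":15,"qo":68},"uk":[65,80,87,29,64]}
After op 2 (add /icr/gy 73): {"icr":{"gy":73,"xx":11,"yiv":42,"zg":44},"ift":7,"q":{"c":38,"ew":92,"q":39,"re":34},"s":{"da":87,"hvd":76,"l":15,"qo":68},"uk":[65,80,87,29,64]}
After op 3 (replace /icr/xx 79): {"icr":{"gy":73,"xx":79,"yiv":42,"zg":44},"ift":7,"q":{"c":38,"ew":92,"q":39,"re":34},"s":{"da":87,"hvd":76,"l":15,"qo":68},"uk":[65,80,87,29,64]}
After op 4 (add /icr/cx 82): {"icr":{"cx":82,"gy":73,"xx":79,"yiv":42,"zg":44},"ift":7,"q":{"c":38,"ew":92,"q":39,"re":34},"s":{"da":87,"hvd":76,"l":15,"qo":68},"uk":[65,80,87,29,64]}
After op 5 (remove /uk/3): {"icr":{"cx":82,"gy":73,"xx":79,"yiv":42,"zg":44},"ift":7,"q":{"c":38,"ew":92,"q":39,"re":34},"s":{"da":87,"hvd":76,"l":15,"qo":68},"uk":[65,80,87,64]}
After op 6 (remove /icr/cx): {"icr":{"gy":73,"xx":79,"yiv":42,"zg":44},"ift":7,"q":{"c":38,"ew":92,"q":39,"re":34},"s":{"da":87,"hvd":76,"l":15,"qo":68},"uk":[65,80,87,64]}
Size at path /uk: 4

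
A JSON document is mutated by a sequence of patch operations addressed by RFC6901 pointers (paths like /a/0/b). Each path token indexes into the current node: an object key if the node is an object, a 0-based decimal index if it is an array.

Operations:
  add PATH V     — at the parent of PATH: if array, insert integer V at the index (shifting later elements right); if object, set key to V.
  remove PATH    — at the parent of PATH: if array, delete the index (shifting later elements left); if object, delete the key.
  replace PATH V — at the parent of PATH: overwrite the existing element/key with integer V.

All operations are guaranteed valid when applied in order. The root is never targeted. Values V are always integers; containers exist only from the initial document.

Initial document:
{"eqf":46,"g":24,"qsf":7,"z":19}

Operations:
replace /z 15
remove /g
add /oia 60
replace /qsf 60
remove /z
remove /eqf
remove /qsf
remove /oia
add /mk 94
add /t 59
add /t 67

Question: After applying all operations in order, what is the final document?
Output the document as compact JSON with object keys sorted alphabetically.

Answer: {"mk":94,"t":67}

Derivation:
After op 1 (replace /z 15): {"eqf":46,"g":24,"qsf":7,"z":15}
After op 2 (remove /g): {"eqf":46,"qsf":7,"z":15}
After op 3 (add /oia 60): {"eqf":46,"oia":60,"qsf":7,"z":15}
After op 4 (replace /qsf 60): {"eqf":46,"oia":60,"qsf":60,"z":15}
After op 5 (remove /z): {"eqf":46,"oia":60,"qsf":60}
After op 6 (remove /eqf): {"oia":60,"qsf":60}
After op 7 (remove /qsf): {"oia":60}
After op 8 (remove /oia): {}
After op 9 (add /mk 94): {"mk":94}
After op 10 (add /t 59): {"mk":94,"t":59}
After op 11 (add /t 67): {"mk":94,"t":67}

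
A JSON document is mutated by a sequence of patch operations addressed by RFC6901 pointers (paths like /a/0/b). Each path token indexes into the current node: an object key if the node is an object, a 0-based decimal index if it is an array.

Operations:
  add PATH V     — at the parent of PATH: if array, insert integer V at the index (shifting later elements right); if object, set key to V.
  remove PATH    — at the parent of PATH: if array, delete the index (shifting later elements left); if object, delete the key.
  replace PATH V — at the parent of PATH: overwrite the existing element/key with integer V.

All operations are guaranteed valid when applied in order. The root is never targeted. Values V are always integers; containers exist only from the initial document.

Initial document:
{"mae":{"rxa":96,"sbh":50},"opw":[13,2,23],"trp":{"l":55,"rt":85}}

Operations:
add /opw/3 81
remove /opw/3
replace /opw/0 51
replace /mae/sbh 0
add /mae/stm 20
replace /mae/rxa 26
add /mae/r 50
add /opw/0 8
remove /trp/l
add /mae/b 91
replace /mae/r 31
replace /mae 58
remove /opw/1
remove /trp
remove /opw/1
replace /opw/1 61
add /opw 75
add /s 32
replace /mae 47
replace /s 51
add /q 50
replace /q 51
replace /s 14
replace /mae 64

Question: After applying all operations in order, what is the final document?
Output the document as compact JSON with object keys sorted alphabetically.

Answer: {"mae":64,"opw":75,"q":51,"s":14}

Derivation:
After op 1 (add /opw/3 81): {"mae":{"rxa":96,"sbh":50},"opw":[13,2,23,81],"trp":{"l":55,"rt":85}}
After op 2 (remove /opw/3): {"mae":{"rxa":96,"sbh":50},"opw":[13,2,23],"trp":{"l":55,"rt":85}}
After op 3 (replace /opw/0 51): {"mae":{"rxa":96,"sbh":50},"opw":[51,2,23],"trp":{"l":55,"rt":85}}
After op 4 (replace /mae/sbh 0): {"mae":{"rxa":96,"sbh":0},"opw":[51,2,23],"trp":{"l":55,"rt":85}}
After op 5 (add /mae/stm 20): {"mae":{"rxa":96,"sbh":0,"stm":20},"opw":[51,2,23],"trp":{"l":55,"rt":85}}
After op 6 (replace /mae/rxa 26): {"mae":{"rxa":26,"sbh":0,"stm":20},"opw":[51,2,23],"trp":{"l":55,"rt":85}}
After op 7 (add /mae/r 50): {"mae":{"r":50,"rxa":26,"sbh":0,"stm":20},"opw":[51,2,23],"trp":{"l":55,"rt":85}}
After op 8 (add /opw/0 8): {"mae":{"r":50,"rxa":26,"sbh":0,"stm":20},"opw":[8,51,2,23],"trp":{"l":55,"rt":85}}
After op 9 (remove /trp/l): {"mae":{"r":50,"rxa":26,"sbh":0,"stm":20},"opw":[8,51,2,23],"trp":{"rt":85}}
After op 10 (add /mae/b 91): {"mae":{"b":91,"r":50,"rxa":26,"sbh":0,"stm":20},"opw":[8,51,2,23],"trp":{"rt":85}}
After op 11 (replace /mae/r 31): {"mae":{"b":91,"r":31,"rxa":26,"sbh":0,"stm":20},"opw":[8,51,2,23],"trp":{"rt":85}}
After op 12 (replace /mae 58): {"mae":58,"opw":[8,51,2,23],"trp":{"rt":85}}
After op 13 (remove /opw/1): {"mae":58,"opw":[8,2,23],"trp":{"rt":85}}
After op 14 (remove /trp): {"mae":58,"opw":[8,2,23]}
After op 15 (remove /opw/1): {"mae":58,"opw":[8,23]}
After op 16 (replace /opw/1 61): {"mae":58,"opw":[8,61]}
After op 17 (add /opw 75): {"mae":58,"opw":75}
After op 18 (add /s 32): {"mae":58,"opw":75,"s":32}
After op 19 (replace /mae 47): {"mae":47,"opw":75,"s":32}
After op 20 (replace /s 51): {"mae":47,"opw":75,"s":51}
After op 21 (add /q 50): {"mae":47,"opw":75,"q":50,"s":51}
After op 22 (replace /q 51): {"mae":47,"opw":75,"q":51,"s":51}
After op 23 (replace /s 14): {"mae":47,"opw":75,"q":51,"s":14}
After op 24 (replace /mae 64): {"mae":64,"opw":75,"q":51,"s":14}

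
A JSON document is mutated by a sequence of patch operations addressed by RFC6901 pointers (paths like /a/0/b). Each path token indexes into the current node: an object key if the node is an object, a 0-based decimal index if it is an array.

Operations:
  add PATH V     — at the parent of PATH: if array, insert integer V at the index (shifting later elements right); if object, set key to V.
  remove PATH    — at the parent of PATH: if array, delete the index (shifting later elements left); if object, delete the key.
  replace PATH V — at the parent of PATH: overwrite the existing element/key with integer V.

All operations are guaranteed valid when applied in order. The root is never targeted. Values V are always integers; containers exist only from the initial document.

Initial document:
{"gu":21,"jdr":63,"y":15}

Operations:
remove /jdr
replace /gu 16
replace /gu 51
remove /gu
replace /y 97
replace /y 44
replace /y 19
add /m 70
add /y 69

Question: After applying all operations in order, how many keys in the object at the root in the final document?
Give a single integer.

Answer: 2

Derivation:
After op 1 (remove /jdr): {"gu":21,"y":15}
After op 2 (replace /gu 16): {"gu":16,"y":15}
After op 3 (replace /gu 51): {"gu":51,"y":15}
After op 4 (remove /gu): {"y":15}
After op 5 (replace /y 97): {"y":97}
After op 6 (replace /y 44): {"y":44}
After op 7 (replace /y 19): {"y":19}
After op 8 (add /m 70): {"m":70,"y":19}
After op 9 (add /y 69): {"m":70,"y":69}
Size at the root: 2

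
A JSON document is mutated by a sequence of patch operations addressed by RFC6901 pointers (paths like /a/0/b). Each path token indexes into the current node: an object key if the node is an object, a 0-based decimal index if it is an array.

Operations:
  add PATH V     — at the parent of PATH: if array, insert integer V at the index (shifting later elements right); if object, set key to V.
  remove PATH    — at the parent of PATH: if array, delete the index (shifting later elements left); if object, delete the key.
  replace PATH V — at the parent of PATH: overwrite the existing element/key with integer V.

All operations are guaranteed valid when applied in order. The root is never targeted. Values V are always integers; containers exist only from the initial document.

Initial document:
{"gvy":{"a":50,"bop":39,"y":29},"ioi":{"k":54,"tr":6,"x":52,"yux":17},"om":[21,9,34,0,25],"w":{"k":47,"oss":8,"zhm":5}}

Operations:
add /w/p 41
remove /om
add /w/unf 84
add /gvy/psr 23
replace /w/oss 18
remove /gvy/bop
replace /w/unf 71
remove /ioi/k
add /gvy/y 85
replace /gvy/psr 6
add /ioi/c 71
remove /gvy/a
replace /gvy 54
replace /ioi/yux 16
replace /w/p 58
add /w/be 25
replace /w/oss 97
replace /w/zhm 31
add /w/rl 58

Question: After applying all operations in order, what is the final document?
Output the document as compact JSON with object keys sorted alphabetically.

After op 1 (add /w/p 41): {"gvy":{"a":50,"bop":39,"y":29},"ioi":{"k":54,"tr":6,"x":52,"yux":17},"om":[21,9,34,0,25],"w":{"k":47,"oss":8,"p":41,"zhm":5}}
After op 2 (remove /om): {"gvy":{"a":50,"bop":39,"y":29},"ioi":{"k":54,"tr":6,"x":52,"yux":17},"w":{"k":47,"oss":8,"p":41,"zhm":5}}
After op 3 (add /w/unf 84): {"gvy":{"a":50,"bop":39,"y":29},"ioi":{"k":54,"tr":6,"x":52,"yux":17},"w":{"k":47,"oss":8,"p":41,"unf":84,"zhm":5}}
After op 4 (add /gvy/psr 23): {"gvy":{"a":50,"bop":39,"psr":23,"y":29},"ioi":{"k":54,"tr":6,"x":52,"yux":17},"w":{"k":47,"oss":8,"p":41,"unf":84,"zhm":5}}
After op 5 (replace /w/oss 18): {"gvy":{"a":50,"bop":39,"psr":23,"y":29},"ioi":{"k":54,"tr":6,"x":52,"yux":17},"w":{"k":47,"oss":18,"p":41,"unf":84,"zhm":5}}
After op 6 (remove /gvy/bop): {"gvy":{"a":50,"psr":23,"y":29},"ioi":{"k":54,"tr":6,"x":52,"yux":17},"w":{"k":47,"oss":18,"p":41,"unf":84,"zhm":5}}
After op 7 (replace /w/unf 71): {"gvy":{"a":50,"psr":23,"y":29},"ioi":{"k":54,"tr":6,"x":52,"yux":17},"w":{"k":47,"oss":18,"p":41,"unf":71,"zhm":5}}
After op 8 (remove /ioi/k): {"gvy":{"a":50,"psr":23,"y":29},"ioi":{"tr":6,"x":52,"yux":17},"w":{"k":47,"oss":18,"p":41,"unf":71,"zhm":5}}
After op 9 (add /gvy/y 85): {"gvy":{"a":50,"psr":23,"y":85},"ioi":{"tr":6,"x":52,"yux":17},"w":{"k":47,"oss":18,"p":41,"unf":71,"zhm":5}}
After op 10 (replace /gvy/psr 6): {"gvy":{"a":50,"psr":6,"y":85},"ioi":{"tr":6,"x":52,"yux":17},"w":{"k":47,"oss":18,"p":41,"unf":71,"zhm":5}}
After op 11 (add /ioi/c 71): {"gvy":{"a":50,"psr":6,"y":85},"ioi":{"c":71,"tr":6,"x":52,"yux":17},"w":{"k":47,"oss":18,"p":41,"unf":71,"zhm":5}}
After op 12 (remove /gvy/a): {"gvy":{"psr":6,"y":85},"ioi":{"c":71,"tr":6,"x":52,"yux":17},"w":{"k":47,"oss":18,"p":41,"unf":71,"zhm":5}}
After op 13 (replace /gvy 54): {"gvy":54,"ioi":{"c":71,"tr":6,"x":52,"yux":17},"w":{"k":47,"oss":18,"p":41,"unf":71,"zhm":5}}
After op 14 (replace /ioi/yux 16): {"gvy":54,"ioi":{"c":71,"tr":6,"x":52,"yux":16},"w":{"k":47,"oss":18,"p":41,"unf":71,"zhm":5}}
After op 15 (replace /w/p 58): {"gvy":54,"ioi":{"c":71,"tr":6,"x":52,"yux":16},"w":{"k":47,"oss":18,"p":58,"unf":71,"zhm":5}}
After op 16 (add /w/be 25): {"gvy":54,"ioi":{"c":71,"tr":6,"x":52,"yux":16},"w":{"be":25,"k":47,"oss":18,"p":58,"unf":71,"zhm":5}}
After op 17 (replace /w/oss 97): {"gvy":54,"ioi":{"c":71,"tr":6,"x":52,"yux":16},"w":{"be":25,"k":47,"oss":97,"p":58,"unf":71,"zhm":5}}
After op 18 (replace /w/zhm 31): {"gvy":54,"ioi":{"c":71,"tr":6,"x":52,"yux":16},"w":{"be":25,"k":47,"oss":97,"p":58,"unf":71,"zhm":31}}
After op 19 (add /w/rl 58): {"gvy":54,"ioi":{"c":71,"tr":6,"x":52,"yux":16},"w":{"be":25,"k":47,"oss":97,"p":58,"rl":58,"unf":71,"zhm":31}}

Answer: {"gvy":54,"ioi":{"c":71,"tr":6,"x":52,"yux":16},"w":{"be":25,"k":47,"oss":97,"p":58,"rl":58,"unf":71,"zhm":31}}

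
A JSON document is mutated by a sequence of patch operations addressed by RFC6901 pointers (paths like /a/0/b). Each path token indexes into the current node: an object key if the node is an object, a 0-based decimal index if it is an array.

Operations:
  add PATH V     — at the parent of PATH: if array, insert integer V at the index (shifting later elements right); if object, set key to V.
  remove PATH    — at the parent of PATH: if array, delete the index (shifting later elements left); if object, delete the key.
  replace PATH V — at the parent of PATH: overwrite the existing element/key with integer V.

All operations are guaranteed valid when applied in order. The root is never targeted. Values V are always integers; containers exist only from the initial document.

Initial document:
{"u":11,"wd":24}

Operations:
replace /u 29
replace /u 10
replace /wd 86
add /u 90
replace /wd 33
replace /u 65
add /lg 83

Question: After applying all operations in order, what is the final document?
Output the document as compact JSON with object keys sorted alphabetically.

Answer: {"lg":83,"u":65,"wd":33}

Derivation:
After op 1 (replace /u 29): {"u":29,"wd":24}
After op 2 (replace /u 10): {"u":10,"wd":24}
After op 3 (replace /wd 86): {"u":10,"wd":86}
After op 4 (add /u 90): {"u":90,"wd":86}
After op 5 (replace /wd 33): {"u":90,"wd":33}
After op 6 (replace /u 65): {"u":65,"wd":33}
After op 7 (add /lg 83): {"lg":83,"u":65,"wd":33}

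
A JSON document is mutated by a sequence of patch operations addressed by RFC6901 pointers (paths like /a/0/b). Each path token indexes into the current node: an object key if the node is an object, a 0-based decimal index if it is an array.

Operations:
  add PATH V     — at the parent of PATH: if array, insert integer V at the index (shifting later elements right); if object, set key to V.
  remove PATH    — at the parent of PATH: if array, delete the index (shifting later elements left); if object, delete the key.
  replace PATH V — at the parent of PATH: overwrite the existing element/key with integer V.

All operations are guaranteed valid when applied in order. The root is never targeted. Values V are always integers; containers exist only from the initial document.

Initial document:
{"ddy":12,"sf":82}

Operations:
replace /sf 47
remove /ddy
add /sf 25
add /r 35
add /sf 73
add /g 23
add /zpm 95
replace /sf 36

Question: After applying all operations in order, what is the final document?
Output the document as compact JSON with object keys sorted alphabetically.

After op 1 (replace /sf 47): {"ddy":12,"sf":47}
After op 2 (remove /ddy): {"sf":47}
After op 3 (add /sf 25): {"sf":25}
After op 4 (add /r 35): {"r":35,"sf":25}
After op 5 (add /sf 73): {"r":35,"sf":73}
After op 6 (add /g 23): {"g":23,"r":35,"sf":73}
After op 7 (add /zpm 95): {"g":23,"r":35,"sf":73,"zpm":95}
After op 8 (replace /sf 36): {"g":23,"r":35,"sf":36,"zpm":95}

Answer: {"g":23,"r":35,"sf":36,"zpm":95}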